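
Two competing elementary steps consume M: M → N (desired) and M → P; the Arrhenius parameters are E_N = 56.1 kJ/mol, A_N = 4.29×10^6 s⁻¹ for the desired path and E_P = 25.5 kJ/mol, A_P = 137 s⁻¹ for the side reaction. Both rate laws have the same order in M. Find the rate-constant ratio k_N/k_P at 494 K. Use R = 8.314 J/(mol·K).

k_N/k_P = (A_N/A_P)·exp[−(E_N−E_P)/(RT)] = (A_N/A_P)·exp[(E_P−E_N)/(RT)].
(E_P−E_N)/(RT) = (25.5−56.1)×10³/(8.314×494) = -30600/4107 = -7.450.
k_N/k_P = (4.29×10^6/137)·exp(-7.450) = 31314 × 5.812×10^-4 = 18.2.
Since E_N > E_P, raising the temperature improves selectivity toward N.

18.2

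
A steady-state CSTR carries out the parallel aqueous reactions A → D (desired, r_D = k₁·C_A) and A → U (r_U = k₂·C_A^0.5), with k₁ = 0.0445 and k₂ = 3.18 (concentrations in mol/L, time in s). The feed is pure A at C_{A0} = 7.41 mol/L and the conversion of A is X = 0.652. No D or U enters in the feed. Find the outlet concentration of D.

Exit C_A = C_{A0}(1−X) = 7.41×0.348 = 2.579 mol/L.
A CSTR operates uniformly at the exit composition, giving r_D = 0.1148 and r_U = 5.107 (each k·C_A^n at C_A = 2.579).
Fraction of consumed A going to D: r_D/(r_D+r_U) = 0.02198.
C_D = 0.02198·C_{A0}·X = 0.02198×7.41×0.652 = 0.106 mol/L.

0.106 mol/L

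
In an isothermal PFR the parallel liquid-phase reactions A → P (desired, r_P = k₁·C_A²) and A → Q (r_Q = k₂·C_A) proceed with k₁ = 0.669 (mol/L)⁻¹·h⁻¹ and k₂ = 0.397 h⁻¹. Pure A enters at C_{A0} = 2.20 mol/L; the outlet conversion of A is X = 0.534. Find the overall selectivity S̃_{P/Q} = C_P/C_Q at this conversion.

2.63

C_A = C_{A0}(1−X) = 1.025 mol/L.
Along a PFR/batch, dC_Q/dC_A = −r_Q/(r_P+r_Q) = −k₂/(k₂+k₁·C_A).
Integrating from C_{A0} to C_A: C_Q = (0.397/0.669)·ln[(0.397+0.669·2.20)/(0.397+0.669·1.03)] = 0.5934·ln(1.869/1.083) = 0.3238 mol/L.
Then C_P = (C_{A0}−C_A) − C_Q = 1.175 − 0.3238 = 0.8510 mol/L.
S̃_{P/Q} = C_P/C_Q = 0.8510/0.3238 = 2.63.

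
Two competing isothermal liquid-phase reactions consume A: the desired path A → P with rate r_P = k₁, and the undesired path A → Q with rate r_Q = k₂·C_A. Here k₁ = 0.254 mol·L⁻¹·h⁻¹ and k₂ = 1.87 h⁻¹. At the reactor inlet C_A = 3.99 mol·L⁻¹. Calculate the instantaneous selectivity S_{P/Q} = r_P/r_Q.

0.0340

S_{P/Q} = r_P/r_Q = (k₁)/(k₂·C_A) = (k₁/k₂)·C_A⁻¹.
= (0.254) / (1.87×3.990) = 0.2540/7.461 = 0.0340.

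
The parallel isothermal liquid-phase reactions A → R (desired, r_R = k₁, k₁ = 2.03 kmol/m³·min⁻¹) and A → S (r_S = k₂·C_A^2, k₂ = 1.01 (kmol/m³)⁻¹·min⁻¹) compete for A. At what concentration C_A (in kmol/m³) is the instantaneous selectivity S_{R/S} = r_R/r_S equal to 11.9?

S_{R/S} = (k₁/k₂)·C_A^-2 ⇒ C_A = (S·k₂/k₁)^(-0.5).
= (11.9×1.01/2.03)^(-0.5) = (5.921)^(-0.5) = 0.411 kmol/m³.

0.411 kmol/m³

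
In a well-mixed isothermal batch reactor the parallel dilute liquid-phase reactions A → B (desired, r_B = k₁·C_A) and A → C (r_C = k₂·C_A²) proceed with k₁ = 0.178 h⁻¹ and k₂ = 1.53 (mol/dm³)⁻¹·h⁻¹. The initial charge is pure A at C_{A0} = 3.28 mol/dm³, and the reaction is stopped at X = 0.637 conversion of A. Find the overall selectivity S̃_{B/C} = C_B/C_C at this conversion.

C_A = C_{A0}(1−X) = 1.191 mol/dm³.
Along a PFR/batch, dC_B/dC_A = −r_B/(r_B+r_C) = −k₁/(k₁+k₂·C_A).
Integrating from C_{A0} to C_A: C_B = (0.178/1.53)·ln[(0.178+1.53·3.28)/(0.178+1.53·1.19)] = 0.1163·ln(5.196/2.000) = 0.1111 mol/dm³.
C_C = (C_{A0}−C_A)−C_B = 1.978 mol/dm³; S̃_{B/C} = 0.1111/1.978 = 0.0562.

0.0562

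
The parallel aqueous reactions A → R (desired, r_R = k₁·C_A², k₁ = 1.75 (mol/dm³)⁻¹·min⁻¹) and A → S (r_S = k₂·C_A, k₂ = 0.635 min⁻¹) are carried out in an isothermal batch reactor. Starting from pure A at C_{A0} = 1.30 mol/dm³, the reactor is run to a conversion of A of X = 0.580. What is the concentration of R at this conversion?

C_A = C_{A0}(1−X) = 0.5460 mol/dm³.
Along a PFR/batch, dC_S/dC_A = −r_S/(r_R+r_S) = −k₂/(k₂+k₁·C_A).
Integrating from C_{A0} to C_A: C_S = (0.635/1.75)·ln[(0.635+1.75·1.30)/(0.635+1.75·0.546)] = 0.3629·ln(2.910/1.591) = 0.2192 mol/dm³.
Then C_R = (C_{A0}−C_A) − C_S = 0.7540 − 0.2192 = 0.5348 mol/dm³.

0.535 mol/dm³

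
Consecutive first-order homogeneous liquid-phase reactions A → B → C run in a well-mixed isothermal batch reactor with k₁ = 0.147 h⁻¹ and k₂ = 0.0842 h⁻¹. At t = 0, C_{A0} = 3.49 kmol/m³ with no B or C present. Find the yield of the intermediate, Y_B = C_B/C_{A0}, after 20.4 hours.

0.303

For first-order series with pure A initially, C_B(t) = k₁C_{A0}/(k₂−k₁)·(e^(−k₁t) − e^(−k₂t)).
e^(−k₁t) = e^(−0.147×20.4) = e^(−2.999) = 0.04985; e^(−k₂t) = e^(−1.718) = 0.1795.
C_B = 0.147×3.49/(0.0842−0.147) × (0.04985−0.1795) = (-8.169)×(-0.1296) = 1.059 kmol/m³.
Y_B = C_B/C_{A0} = 1.059/3.49 = 0.303.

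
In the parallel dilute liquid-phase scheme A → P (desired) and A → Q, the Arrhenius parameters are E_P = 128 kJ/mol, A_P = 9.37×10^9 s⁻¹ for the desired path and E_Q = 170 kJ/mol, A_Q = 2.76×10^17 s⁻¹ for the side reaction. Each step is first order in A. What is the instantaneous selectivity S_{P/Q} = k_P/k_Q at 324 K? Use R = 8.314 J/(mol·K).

Since both paths have the same order in A, the concentration cancels and S_{P/Q} = k_P/k_Q = (A_P/A_Q)·exp[(E_Q−E_P)/(RT)].
(E_Q−E_P)/(RT) = (170−128)×10³/(8.314×324) = 42000/2694 = 15.59.
k_P/k_Q = (9.37×10^9/2.76×10^17)·exp(15.59) = 3.395×10^-8 × 5.907×10^6 = 0.201.
Since E_P < E_Q, lowering the temperature improves selectivity toward P.

0.201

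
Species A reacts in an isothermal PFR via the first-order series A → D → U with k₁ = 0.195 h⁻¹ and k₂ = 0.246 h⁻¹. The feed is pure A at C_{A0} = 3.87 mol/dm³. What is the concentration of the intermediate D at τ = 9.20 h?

0.922 mol/dm³

For first-order series with pure A initially, C_D(τ) = k₁C_{A0}/(k₂−k₁)·(e^(−k₁τ) − e^(−k₂τ)).
e^(−k₁τ) = e^(−0.195×9.20) = e^(−1.794) = 0.1663; e^(−k₂τ) = e^(−2.263) = 0.1040.
C_D = 0.195×3.87/(0.246−0.195) × (0.1663−0.1040) = 14.80×0.06228 = 0.9215 mol/dm³.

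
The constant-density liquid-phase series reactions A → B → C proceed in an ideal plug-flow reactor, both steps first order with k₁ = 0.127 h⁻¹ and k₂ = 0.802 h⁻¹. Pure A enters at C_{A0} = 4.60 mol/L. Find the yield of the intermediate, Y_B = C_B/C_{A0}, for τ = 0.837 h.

0.0730

The intermediate concentration in a first-order A→B→C sequence is C_B = k₁C_{A0}(e^(−k₁τ) − e^(−k₂τ))/(k₂−k₁).
e^(−k₁τ) = e^(−0.127×0.837) = e^(−0.1063) = 0.8992; e^(−k₂τ) = e^(−0.6713) = 0.5111.
C_B = 0.127×4.60/(0.802−0.127) × (0.8992−0.5111) = 0.8655×0.3881 = 0.3359 mol/L.
Y_B = C_B/C_{A0} = 0.3359/4.60 = 0.0730.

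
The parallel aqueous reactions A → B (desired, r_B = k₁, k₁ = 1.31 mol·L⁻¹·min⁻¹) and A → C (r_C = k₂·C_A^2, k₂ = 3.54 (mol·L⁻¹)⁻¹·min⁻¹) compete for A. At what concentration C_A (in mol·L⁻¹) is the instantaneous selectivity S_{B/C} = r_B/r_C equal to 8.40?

0.210 mol·L⁻¹

S_{B/C} = (k₁/k₂)·C_A^-2 ⇒ C_A = (S·k₂/k₁)^(-0.5).
= (8.40×3.54/1.31)^(-0.5) = (22.70)^(-0.5) = 0.210 mol·L⁻¹.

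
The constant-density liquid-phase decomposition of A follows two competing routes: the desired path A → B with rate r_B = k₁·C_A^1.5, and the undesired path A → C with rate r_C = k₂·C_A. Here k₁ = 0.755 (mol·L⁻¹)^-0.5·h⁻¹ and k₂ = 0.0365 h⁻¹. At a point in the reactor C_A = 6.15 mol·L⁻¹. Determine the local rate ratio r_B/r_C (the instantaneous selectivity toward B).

S_{B/C} = r_B/r_C = (k₁·C_A^1.5)/(k₂·C_A) = (k₁/k₂)·C_A^0.5.
= (0.755×6.150^1.5) / (0.0365×6.150) = 11.51/0.2245 = 51.3.

51.3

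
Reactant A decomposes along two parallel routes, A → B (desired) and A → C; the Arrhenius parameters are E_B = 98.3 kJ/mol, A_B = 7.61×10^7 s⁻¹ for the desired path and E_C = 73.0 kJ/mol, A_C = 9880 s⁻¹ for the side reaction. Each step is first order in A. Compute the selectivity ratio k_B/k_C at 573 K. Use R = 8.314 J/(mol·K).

38.0

k_B/k_C = (A_B/A_C)·exp[−(E_B−E_C)/(RT)] = (A_B/A_C)·exp[(E_C−E_B)/(RT)].
(E_C−E_B)/(RT) = (73.0−98.3)×10³/(8.314×573) = -25300/4764 = -5.311.
k_B/k_C = (7.61×10^7/9880)·exp(-5.311) = 7702 × 0.004938 = 38.0.
Since E_B > E_C, raising the temperature improves selectivity toward B.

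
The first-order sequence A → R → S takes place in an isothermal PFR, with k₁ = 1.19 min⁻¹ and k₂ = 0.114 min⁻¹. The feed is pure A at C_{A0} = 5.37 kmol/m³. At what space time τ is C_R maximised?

Setting dC_R/dτ = 0 gives τ_opt = ln(k₂/k₁)/(k₂−k₁).
= ln(0.114/1.19)/(0.114−1.19) = ln(0.09580)/-1.076 = -2.346/-1.076 = 2.18 min.

2.18 min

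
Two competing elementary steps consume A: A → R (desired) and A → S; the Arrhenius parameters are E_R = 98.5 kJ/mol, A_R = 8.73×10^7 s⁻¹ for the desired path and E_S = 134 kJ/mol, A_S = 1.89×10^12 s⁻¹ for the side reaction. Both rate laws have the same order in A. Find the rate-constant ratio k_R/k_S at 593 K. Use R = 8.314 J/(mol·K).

With equal orders, S_{R/S} = k_R/k_S = (A_R/A_S)·exp[(E_S−E_R)/(RT)].
(E_S−E_R)/(RT) = (134−98.5)×10³/(8.314×593) = 35500/4930 = 7.201.
k_R/k_S = (8.73×10^7/1.89×10^12)·exp(7.201) = 4.619×10^-5 × 1340 = 0.0619.
Since E_R < E_S, lowering the temperature improves selectivity toward R.

0.0619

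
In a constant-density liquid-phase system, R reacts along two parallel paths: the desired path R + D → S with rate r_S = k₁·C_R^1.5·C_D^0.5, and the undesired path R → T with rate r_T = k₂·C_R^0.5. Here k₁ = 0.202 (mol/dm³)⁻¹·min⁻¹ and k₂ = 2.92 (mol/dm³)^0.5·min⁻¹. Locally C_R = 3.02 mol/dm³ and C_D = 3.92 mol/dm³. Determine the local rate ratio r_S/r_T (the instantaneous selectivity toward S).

S_{S/T} = r_S/r_T = (k₁·C_R^1.5·C_D^0.5)/(k₂·C_R^0.5) = (k₁/k₂)·C_R·C_D^0.5.
= (0.202×3.020^1.5×3.920^0.5) / (2.92×3.020^0.5) = 2.099/5.074 = 0.414.

0.414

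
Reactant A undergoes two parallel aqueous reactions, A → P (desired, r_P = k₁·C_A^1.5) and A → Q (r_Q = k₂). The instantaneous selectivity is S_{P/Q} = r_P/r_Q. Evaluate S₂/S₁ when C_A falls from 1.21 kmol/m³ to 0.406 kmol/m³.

0.194

S_{P/Q} = (k₁/k₂)·C_A^1.5, so S₂/S₁ = (C_{A,2}/C_{A,1})^1.5.
= (0.406/1.21)^1.5 = (0.3355)^1.5 = 0.194.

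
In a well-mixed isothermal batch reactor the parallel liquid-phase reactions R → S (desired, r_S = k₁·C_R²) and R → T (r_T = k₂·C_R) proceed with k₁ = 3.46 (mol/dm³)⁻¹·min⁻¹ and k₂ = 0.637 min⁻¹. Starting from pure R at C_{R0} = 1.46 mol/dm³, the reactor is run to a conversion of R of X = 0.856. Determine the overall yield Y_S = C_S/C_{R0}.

0.676

C_R = C_{R0}(1−X) = 0.2102 mol/dm³.
Along a PFR/batch, dC_T/dC_R = −r_T/(r_S+r_T) = −k₂/(k₂+k₁·C_R).
Integrating from C_{R0} to C_R: C_T = (0.637/3.46)·ln[(0.637+3.46·1.46)/(0.637+3.46·0.210)] = 0.1841·ln(5.689/1.364) = 0.2629 mol/dm³.
Then C_S = (C_{R0}−C_R) − C_T = 1.250 − 0.2629 = 0.9869 mol/dm³.
Y_S = C_S/C_{R0} = 0.9869/1.46 = 0.676.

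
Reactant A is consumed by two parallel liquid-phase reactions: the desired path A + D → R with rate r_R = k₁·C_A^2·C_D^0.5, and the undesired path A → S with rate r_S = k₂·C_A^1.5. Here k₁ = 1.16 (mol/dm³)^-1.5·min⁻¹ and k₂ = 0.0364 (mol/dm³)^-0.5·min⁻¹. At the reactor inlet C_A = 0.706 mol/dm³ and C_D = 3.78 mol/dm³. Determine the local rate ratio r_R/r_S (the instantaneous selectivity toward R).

52.1

S_{R/S} = r_R/r_S = (k₁·C_A^2·C_D^0.5)/(k₂·C_A^1.5) = (k₁/k₂)·C_A^0.5·C_D^0.5.
= (1.16×0.7060^2×3.780^0.5) / (0.0364×0.7060^1.5) = 1.124/0.02159 = 52.1.
Since the desired path is higher order in A, keeping C_A high (PFR or concentrated feed) favours R.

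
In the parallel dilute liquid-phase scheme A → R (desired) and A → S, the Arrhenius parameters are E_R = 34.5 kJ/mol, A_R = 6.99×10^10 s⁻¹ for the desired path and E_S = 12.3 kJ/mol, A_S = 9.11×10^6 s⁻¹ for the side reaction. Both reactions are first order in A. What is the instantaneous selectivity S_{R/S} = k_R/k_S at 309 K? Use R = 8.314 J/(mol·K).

1.36

k_R/k_S = (A_R/A_S)·exp[−(E_R−E_S)/(RT)] = (A_R/A_S)·exp[(E_S−E_R)/(RT)].
(E_S−E_R)/(RT) = (12.3−34.5)×10³/(8.314×309) = -22200/2569 = -8.641.
k_R/k_S = (6.99×10^10/9.11×10^6)·exp(-8.641) = 7673 × 1.766×10^-4 = 1.36.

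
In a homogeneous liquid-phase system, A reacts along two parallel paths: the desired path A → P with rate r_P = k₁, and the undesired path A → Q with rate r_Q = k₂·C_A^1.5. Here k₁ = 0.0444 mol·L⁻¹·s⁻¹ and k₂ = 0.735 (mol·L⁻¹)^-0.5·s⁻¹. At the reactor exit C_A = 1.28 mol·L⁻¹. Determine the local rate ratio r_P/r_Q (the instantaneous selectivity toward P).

S_{P/Q} = r_P/r_Q = (k₁)/(k₂·C_A^1.5) = (k₁/k₂)·C_A^-1.5.
= (0.0444) / (0.735×1.280^1.5) = 0.04440/1.064 = 0.0417.

0.0417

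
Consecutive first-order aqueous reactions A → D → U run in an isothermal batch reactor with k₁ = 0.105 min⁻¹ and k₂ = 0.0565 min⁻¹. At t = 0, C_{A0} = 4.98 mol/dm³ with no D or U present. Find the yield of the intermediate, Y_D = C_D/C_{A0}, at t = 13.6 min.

The intermediate concentration in a first-order A→B→C sequence is C_D = k₁C_{A0}(e^(−k₁t) − e^(−k₂t))/(k₂−k₁).
e^(−k₁t) = e^(−0.105×13.6) = e^(−1.428) = 0.2398; e^(−k₂t) = e^(−0.7684) = 0.4638.
C_D = 0.105×4.98/(0.0565−0.105) × (0.2398−0.4638) = (-10.78)×(-0.2240) = 2.415 mol/dm³.
Y_D = C_D/C_{A0} = 2.415/4.98 = 0.485.

0.485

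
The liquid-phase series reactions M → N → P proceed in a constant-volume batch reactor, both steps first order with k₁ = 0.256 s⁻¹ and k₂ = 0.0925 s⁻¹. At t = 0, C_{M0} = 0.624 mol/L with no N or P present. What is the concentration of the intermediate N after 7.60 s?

0.344 mol/L

The intermediate concentration in a first-order A→B→C sequence is C_N = k₁C_{M0}(e^(−k₁t) − e^(−k₂t))/(k₂−k₁).
e^(−k₁t) = e^(−0.256×7.60) = e^(−1.946) = 0.1429; e^(−k₂t) = e^(−0.7030) = 0.4951.
C_N = 0.256×0.624/(0.0925−0.256) × (0.1429−0.4951) = (-0.9770)×(-0.3522) = 0.3441 mol/L.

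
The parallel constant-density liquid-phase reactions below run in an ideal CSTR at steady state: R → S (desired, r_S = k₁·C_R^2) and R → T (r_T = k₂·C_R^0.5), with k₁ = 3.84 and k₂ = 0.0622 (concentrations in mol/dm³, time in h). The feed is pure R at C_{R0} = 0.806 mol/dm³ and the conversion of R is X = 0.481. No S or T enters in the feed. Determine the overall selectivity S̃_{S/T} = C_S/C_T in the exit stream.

Exit C_R = C_{R0}(1−X) = 0.806×0.519 = 0.4183 mol/dm³.
Rates in a CSTR are evaluated at the outlet concentration: r_S = 3.84×0.4183^2 = 0.6719, r_T = 0.0622×0.4183^0.5 = 0.04023.
Overall selectivity = C_S/C_T = r_Sτ/(r_Tτ) = r_S/r_T = 16.7.

16.7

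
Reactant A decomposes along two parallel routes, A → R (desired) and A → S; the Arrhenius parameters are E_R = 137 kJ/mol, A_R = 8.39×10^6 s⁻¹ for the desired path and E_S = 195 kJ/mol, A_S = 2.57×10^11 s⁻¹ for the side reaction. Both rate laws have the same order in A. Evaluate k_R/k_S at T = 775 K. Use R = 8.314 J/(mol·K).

0.265

Since both paths have the same order in A, the concentration cancels and S_{R/S} = k_R/k_S = (A_R/A_S)·exp[(E_S−E_R)/(RT)].
(E_S−E_R)/(RT) = (195−137)×10³/(8.314×775) = 58000/6443 = 9.002.
k_R/k_S = (8.39×10^6/2.57×10^11)·exp(9.002) = 3.265×10^-5 × 8115 = 0.265.
Since E_R < E_S, lowering the temperature improves selectivity toward R.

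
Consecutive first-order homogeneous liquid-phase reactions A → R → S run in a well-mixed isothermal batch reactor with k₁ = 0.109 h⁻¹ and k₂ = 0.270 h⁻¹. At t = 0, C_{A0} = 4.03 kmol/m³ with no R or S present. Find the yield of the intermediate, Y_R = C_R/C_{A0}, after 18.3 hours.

The intermediate concentration in a first-order A→B→C sequence is C_R = k₁C_{A0}(e^(−k₁t) − e^(−k₂t))/(k₂−k₁).
e^(−k₁t) = e^(−0.109×18.3) = e^(−1.995) = 0.1361; e^(−k₂t) = e^(−4.941) = 0.007147.
C_R = 0.109×4.03/(0.270−0.109) × (0.1361−0.007147) = 2.728×0.1289 = 0.3517 kmol/m³.
Y_R = C_R/C_{A0} = 0.3517/4.03 = 0.0873.

0.0873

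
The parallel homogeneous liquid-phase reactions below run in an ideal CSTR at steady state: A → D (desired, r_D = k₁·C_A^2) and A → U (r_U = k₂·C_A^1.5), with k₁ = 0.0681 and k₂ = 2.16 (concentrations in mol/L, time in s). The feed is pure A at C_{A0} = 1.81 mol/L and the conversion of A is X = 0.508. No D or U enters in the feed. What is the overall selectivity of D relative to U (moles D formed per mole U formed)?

0.0298

Exit C_A = C_{A0}(1−X) = 1.81×0.492 = 0.8905 mol/L.
Rates in a CSTR are evaluated at the outlet concentration: r_D = 0.0681×0.8905^2 = 0.05401, r_U = 2.16×0.8905^1.5 = 1.815.
Overall selectivity = C_D/C_U = r_Dτ/(r_Uτ) = r_D/r_U = 0.0298.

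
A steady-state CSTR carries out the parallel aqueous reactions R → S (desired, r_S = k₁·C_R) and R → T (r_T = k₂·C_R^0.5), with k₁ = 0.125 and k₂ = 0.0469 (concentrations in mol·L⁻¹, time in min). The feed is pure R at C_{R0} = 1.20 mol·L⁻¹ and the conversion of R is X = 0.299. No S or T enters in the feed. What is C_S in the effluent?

0.255 mol·L⁻¹

Exit C_R = C_{R0}(1−X) = 1.20×0.701 = 0.8412 mol·L⁻¹.
A CSTR operates uniformly at the exit composition, giving r_S = 0.1052 and r_T = 0.04302 (each k·C_R^n at C_R = 0.8412).
Fraction of consumed R going to S: r_S/(r_S+r_T) = 0.7097.
C_S = 0.7097·C_{R0}·X = 0.7097×1.20×0.299 = 0.255 mol·L⁻¹.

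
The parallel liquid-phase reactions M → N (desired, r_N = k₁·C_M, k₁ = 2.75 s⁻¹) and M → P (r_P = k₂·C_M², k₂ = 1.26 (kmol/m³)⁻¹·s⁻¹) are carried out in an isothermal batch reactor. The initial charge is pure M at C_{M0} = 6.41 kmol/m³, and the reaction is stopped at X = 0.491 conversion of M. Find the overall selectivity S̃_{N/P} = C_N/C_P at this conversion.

C_M = C_{M0}(1−X) = 3.263 kmol/m³.
Along a PFR/batch, dC_N/dC_M = −r_N/(r_N+r_P) = −k₁/(k₁+k₂·C_M).
Integrating from C_{M0} to C_M: C_N = (2.75/1.26)·ln[(2.75+1.26·6.41)/(2.75+1.26·3.26)] = 2.183·ln(10.83/6.861) = 0.9956 kmol/m³.
C_P = (C_{M0}−C_M)−C_N = 2.152 kmol/m³; S̃_{N/P} = 0.9956/2.152 = 0.463.

0.463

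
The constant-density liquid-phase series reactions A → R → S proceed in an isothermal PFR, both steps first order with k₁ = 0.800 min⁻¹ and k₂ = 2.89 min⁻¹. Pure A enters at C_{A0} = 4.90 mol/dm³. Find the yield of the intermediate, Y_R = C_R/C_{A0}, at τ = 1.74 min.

The intermediate concentration in a first-order A→B→C sequence is C_R = k₁C_{A0}(e^(−k₁τ) − e^(−k₂τ))/(k₂−k₁).
e^(−k₁τ) = e^(−0.800×1.74) = e^(−1.392) = 0.2486; e^(−k₂τ) = e^(−5.029) = 0.006548.
C_R = 0.800×4.90/(2.89−0.800) × (0.2486−0.006548) = 1.876×0.2420 = 0.4540 mol/dm³.
Y_R = C_R/C_{A0} = 0.4540/4.90 = 0.0926.

0.0926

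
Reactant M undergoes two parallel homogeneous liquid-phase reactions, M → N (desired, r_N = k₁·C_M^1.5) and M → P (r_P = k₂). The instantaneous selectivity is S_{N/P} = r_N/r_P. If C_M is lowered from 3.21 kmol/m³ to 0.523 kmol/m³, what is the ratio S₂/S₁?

0.0658

S_{N/P} = (k₁/k₂)·C_M^1.5, so S₂/S₁ = (C_{M,2}/C_{M,1})^1.5.
= (0.523/3.21)^1.5 = (0.1629)^1.5 = 0.0658.
Selectivity toward N falls as C_M falls — high-concentration operation is favoured.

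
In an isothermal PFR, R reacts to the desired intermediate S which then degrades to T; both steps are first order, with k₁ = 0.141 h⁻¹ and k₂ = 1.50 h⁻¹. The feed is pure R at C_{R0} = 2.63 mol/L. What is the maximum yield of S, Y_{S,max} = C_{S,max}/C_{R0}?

Evaluating C_S at τ_opt = ln(k₂/k₁)/(k₂−k₁) gives C_{S,max}/C_{R0} = (k₁/k₂)^[k₂/(k₂−k₁)].
= (0.141/1.50)^(1.50/(1.50−0.141)) = (0.09400)^(1.104) = 0.07355.

0.0736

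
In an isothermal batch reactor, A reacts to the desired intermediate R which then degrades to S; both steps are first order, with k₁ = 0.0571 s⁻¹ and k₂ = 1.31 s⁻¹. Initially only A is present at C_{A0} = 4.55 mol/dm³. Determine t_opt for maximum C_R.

For first-order series the maximum of C_R occurs at t_opt = ln(k₂/k₁)/(k₂−k₁).
= ln(1.31/0.0571)/(1.31−0.0571) = ln(22.94)/1.253 = 3.133/1.253 = 2.50 s.

2.50 s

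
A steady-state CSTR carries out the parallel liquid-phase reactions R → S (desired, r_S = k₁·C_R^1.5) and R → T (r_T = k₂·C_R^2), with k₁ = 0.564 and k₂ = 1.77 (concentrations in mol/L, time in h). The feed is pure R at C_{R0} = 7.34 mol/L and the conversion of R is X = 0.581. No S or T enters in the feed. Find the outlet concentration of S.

Exit C_R = C_{R0}(1−X) = 7.34×0.419 = 3.075 mol/L.
In a CSTR the entire volume is at exit conditions, so r_S = 0.564×3.075^1.5 = 3.042 and r_T = 1.77×3.075^2 = 16.74.
Fraction of consumed R going to S: r_S/(r_S+r_T) = 0.1538.
C_S = 0.1538·C_{R0}·X = 0.1538×7.34×0.581 = 0.656 mol/L.

0.656 mol/L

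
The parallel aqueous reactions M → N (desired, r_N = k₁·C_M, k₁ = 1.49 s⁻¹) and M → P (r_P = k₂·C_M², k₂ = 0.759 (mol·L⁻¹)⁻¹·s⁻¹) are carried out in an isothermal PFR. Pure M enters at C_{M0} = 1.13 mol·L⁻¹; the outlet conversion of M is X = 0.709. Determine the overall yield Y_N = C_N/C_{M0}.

C_M = C_{M0}(1−X) = 0.3288 mol·L⁻¹.
Along a PFR/batch, dC_N/dC_M = −r_N/(r_N+r_P) = −k₁/(k₁+k₂·C_M).
Integrating from C_{M0} to C_M: C_N = (1.49/0.759)·ln[(1.49+0.759·1.13)/(1.49+0.759·0.329)] = 1.963·ln(2.348/1.740) = 0.5885 mol·L⁻¹.
Y_N = C_N/C_{M0} = 0.5885/1.13 = 0.521.

0.521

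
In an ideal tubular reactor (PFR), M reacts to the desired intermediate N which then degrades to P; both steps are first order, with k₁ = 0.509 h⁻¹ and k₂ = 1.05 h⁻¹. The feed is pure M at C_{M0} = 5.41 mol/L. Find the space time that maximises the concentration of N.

1.34 h

For first-order series the maximum of C_N occurs at τ_opt = ln(k₂/k₁)/(k₂−k₁).
= ln(1.05/0.509)/(1.05−0.509) = ln(2.063)/0.5410 = 0.7241/0.5410 = 1.34 h.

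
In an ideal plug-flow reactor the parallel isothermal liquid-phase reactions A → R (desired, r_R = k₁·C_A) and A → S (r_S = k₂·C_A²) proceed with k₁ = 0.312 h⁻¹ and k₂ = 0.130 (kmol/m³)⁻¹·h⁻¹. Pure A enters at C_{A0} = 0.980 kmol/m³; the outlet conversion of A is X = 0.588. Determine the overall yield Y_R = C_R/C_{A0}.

C_A = C_{A0}(1−X) = 0.4038 kmol/m³.
Along a PFR/batch, dC_R/dC_A = −r_R/(r_R+r_S) = −k₁/(k₁+k₂·C_A).
Integrating from C_{A0} to C_A: C_R = (0.312/0.130)·ln[(0.312+0.130·0.980)/(0.312+0.130·0.404)] = 2.400·ln(0.4394/0.3645) = 0.4486 kmol/m³.
Y_R = C_R/C_{A0} = 0.4486/0.980 = 0.458.

0.458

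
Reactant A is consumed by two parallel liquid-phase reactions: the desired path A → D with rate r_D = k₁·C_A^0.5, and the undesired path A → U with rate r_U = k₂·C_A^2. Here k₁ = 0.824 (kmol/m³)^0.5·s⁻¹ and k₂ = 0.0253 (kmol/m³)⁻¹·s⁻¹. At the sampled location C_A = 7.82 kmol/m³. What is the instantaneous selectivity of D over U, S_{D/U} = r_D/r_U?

S_{D/U} = r_D/r_U = (k₁·C_A^0.5)/(k₂·C_A^2) = (k₁/k₂)·C_A^-1.5.
= (0.824×7.820^0.5) / (0.0253×7.820^2) = 2.304/1.547 = 1.49.

1.49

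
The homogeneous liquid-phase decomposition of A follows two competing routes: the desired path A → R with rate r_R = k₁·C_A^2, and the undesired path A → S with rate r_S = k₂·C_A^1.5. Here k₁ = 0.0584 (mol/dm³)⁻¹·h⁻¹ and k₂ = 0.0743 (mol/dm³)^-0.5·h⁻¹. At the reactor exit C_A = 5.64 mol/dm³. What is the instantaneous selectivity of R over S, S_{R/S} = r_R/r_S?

1.87

S_{R/S} = r_R/r_S = (k₁·C_A^2)/(k₂·C_A^1.5) = (k₁/k₂)·C_A^0.5.
= (0.0584×5.640^2) / (0.0743×5.640^1.5) = 1.858/0.9952 = 1.87.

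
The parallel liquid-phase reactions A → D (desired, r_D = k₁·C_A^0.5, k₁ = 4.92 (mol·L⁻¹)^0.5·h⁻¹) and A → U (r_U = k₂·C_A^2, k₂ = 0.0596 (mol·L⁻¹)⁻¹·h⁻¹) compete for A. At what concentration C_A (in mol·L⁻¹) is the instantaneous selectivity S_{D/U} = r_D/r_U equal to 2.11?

11.5 mol·L⁻¹

S_{D/U} = (k₁/k₂)·C_A^-1.5 ⇒ C_A = (S·k₂/k₁)^(1/(-1.5)).
= (2.11×0.0596/4.92)^(-0.6667) = (0.02556)^(-0.6667) = 11.5 mol·L⁻¹.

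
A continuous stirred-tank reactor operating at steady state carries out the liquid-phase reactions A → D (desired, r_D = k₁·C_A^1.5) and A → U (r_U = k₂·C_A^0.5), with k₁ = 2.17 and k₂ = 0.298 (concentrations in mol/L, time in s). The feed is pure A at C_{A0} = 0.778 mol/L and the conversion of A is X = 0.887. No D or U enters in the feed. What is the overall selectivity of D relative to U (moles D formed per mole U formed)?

Exit C_A = C_{A0}(1−X) = 0.778×0.113 = 0.08791 mol/L.
In a CSTR the entire volume is at exit conditions, so r_D = 2.17×0.08791^1.5 = 0.05656 and r_U = 0.298×0.08791^0.5 = 0.08836.
Overall selectivity = C_D/C_U = r_Dτ/(r_Uτ) = r_D/r_U = 0.640.

0.640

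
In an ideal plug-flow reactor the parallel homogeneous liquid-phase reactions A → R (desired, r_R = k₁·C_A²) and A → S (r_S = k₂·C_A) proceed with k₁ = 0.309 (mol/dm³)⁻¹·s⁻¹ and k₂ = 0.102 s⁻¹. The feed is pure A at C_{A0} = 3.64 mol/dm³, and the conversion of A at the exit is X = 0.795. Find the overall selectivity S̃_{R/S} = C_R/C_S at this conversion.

C_A = C_{A0}(1−X) = 0.7462 mol/dm³.
Along a PFR/batch, dC_S/dC_A = −r_S/(r_R+r_S) = −k₂/(k₂+k₁·C_A).
Integrating from C_{A0} to C_A: C_S = (0.102/0.309)·ln[(0.102+0.309·3.64)/(0.102+0.309·0.746)] = 0.3301·ln(1.227/0.3326) = 0.4309 mol/dm³.
Then C_R = (C_{A0}−C_A) − C_S = 2.894 − 0.4309 = 2.463 mol/dm³.
S̃_{R/S} = C_R/C_S = 2.463/0.4309 = 5.72.

5.72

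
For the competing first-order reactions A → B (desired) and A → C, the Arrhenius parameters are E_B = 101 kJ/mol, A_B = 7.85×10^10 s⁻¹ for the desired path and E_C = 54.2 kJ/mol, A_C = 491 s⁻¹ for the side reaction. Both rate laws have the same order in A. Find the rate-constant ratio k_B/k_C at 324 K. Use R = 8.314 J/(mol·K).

With equal orders, S_{B/C} = k_B/k_C = (A_B/A_C)·exp[(E_C−E_B)/(RT)].
(E_C−E_B)/(RT) = (54.2−101)×10³/(8.314×324) = -46800/2694 = -17.37.
k_B/k_C = (7.85×10^10/491)·exp(-17.37) = 1.599×10^8 × 2.849×10^-8 = 4.56.
Since E_B > E_C, raising the temperature improves selectivity toward B.

4.56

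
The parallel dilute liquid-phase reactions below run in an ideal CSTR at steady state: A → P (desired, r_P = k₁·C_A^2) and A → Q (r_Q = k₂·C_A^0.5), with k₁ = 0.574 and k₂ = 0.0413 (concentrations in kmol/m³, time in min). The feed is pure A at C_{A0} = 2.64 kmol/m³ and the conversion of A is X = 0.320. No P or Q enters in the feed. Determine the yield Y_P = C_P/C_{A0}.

0.311

Exit C_A = C_{A0}(1−X) = 2.64×0.680 = 1.795 kmol/m³.
In a CSTR the entire volume is at exit conditions, so r_P = 0.574×1.795^2 = 1.850 and r_Q = 0.0413×1.795^0.5 = 0.05534.
Fraction of consumed A going to P: r_P/(r_P+r_Q) = 0.9710.
C_P = 0.9710·C_{A0}·X = 0.9710×2.64×0.320 = 0.820 kmol/m³; Y_P = C_P/C_{A0} = 0.311.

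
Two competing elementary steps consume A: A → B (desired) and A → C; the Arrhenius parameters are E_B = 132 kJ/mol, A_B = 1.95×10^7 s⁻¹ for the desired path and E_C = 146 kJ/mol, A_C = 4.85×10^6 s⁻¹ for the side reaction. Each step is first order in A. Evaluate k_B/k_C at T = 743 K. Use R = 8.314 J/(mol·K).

With equal orders, S_{B/C} = k_B/k_C = (A_B/A_C)·exp[(E_C−E_B)/(RT)].
(E_C−E_B)/(RT) = (146−132)×10³/(8.314×743) = 14000/6177 = 2.266.
k_B/k_C = (1.95×10^7/4.85×10^6)·exp(2.266) = 4.021 × 9.644 = 38.8.
Since E_B < E_C, lowering the temperature improves selectivity toward B.

38.8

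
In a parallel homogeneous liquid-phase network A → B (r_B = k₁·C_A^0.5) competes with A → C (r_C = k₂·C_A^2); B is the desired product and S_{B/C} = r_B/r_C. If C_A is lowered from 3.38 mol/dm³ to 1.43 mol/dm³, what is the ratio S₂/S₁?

S_{B/C} = (k₁/k₂)·C_A^-1.5, so S₂/S₁ = (C_{A,2}/C_{A,1})^-1.5.
= (1.43/3.38)^(-1.5) = (0.4231)^(-1.5) = 3.63.

3.63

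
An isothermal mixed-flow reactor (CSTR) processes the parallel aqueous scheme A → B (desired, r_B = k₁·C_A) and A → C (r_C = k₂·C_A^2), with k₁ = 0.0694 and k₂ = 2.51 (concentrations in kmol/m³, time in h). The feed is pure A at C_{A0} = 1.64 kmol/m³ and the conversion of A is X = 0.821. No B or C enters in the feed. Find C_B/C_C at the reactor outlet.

0.0942

Exit C_A = C_{A0}(1−X) = 1.64×0.179 = 0.2936 kmol/m³.
In a CSTR the entire volume is at exit conditions, so r_B = 0.0694×0.2936 = 0.02037 and r_C = 2.51×0.2936^2 = 0.2163.
Overall selectivity = C_B/C_C = r_Bτ/(r_Cτ) = r_B/r_C = 0.0942.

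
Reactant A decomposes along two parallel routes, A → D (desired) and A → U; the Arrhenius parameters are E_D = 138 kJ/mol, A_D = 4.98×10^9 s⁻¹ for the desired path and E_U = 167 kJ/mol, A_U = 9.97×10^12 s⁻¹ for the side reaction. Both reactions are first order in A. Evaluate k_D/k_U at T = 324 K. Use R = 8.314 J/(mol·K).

23.7

With equal orders, S_{D/U} = k_D/k_U = (A_D/A_U)·exp[(E_U−E_D)/(RT)].
(E_U−E_D)/(RT) = (167−138)×10³/(8.314×324) = 29000/2694 = 10.77.
k_D/k_U = (4.98×10^9/9.97×10^12)·exp(10.77) = 4.995×10^-4 × 47369 = 23.7.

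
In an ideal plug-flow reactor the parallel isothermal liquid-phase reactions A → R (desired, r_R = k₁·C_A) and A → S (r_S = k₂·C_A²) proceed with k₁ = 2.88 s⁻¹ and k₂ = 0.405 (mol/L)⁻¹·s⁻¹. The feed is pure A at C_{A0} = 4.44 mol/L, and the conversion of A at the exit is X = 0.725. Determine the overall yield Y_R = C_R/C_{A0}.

0.523

C_A = C_{A0}(1−X) = 1.221 mol/L.
Along a PFR/batch, dC_R/dC_A = −r_R/(r_R+r_S) = −k₁/(k₁+k₂·C_A).
Integrating from C_{A0} to C_A: C_R = (2.88/0.405)·ln[(2.88+0.405·4.44)/(2.88+0.405·1.22)] = 7.111·ln(4.678/3.375) = 2.323 mol/L.
Y_R = C_R/C_{A0} = 2.323/4.44 = 0.523.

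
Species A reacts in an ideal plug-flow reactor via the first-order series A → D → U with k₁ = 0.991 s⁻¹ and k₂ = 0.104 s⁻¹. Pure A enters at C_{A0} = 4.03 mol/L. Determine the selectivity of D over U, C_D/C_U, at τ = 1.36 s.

11.2

For first-order series with pure A initially, C_D(τ) = k₁C_{A0}/(k₂−k₁)·(e^(−k₁τ) − e^(−k₂τ)).
e^(−k₁τ) = e^(−0.991×1.36) = e^(−1.348) = 0.2598; e^(−k₂τ) = e^(−0.1414) = 0.8681.
C_D = 0.991×4.03/(0.104−0.991) × (0.2598−0.8681) = (-4.503)×(-0.6083) = 2.739 mol/L.
C_A = C_{A0}e^(−k₁τ) = 1.047 mol/L, so C_U = C_{A0}−C_A−C_D = 0.2441 mol/L; C_D/C_U = 11.2.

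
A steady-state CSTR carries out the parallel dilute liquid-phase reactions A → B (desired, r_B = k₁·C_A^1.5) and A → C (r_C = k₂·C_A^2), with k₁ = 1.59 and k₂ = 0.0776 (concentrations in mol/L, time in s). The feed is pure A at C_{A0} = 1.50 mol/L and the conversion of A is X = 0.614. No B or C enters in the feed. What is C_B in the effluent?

0.888 mol/L

Exit C_A = C_{A0}(1−X) = 1.50×0.386 = 0.5790 mol/L.
A CSTR operates uniformly at the exit composition, giving r_B = 0.7005 and r_C = 0.02601 (each k·C_A^n at C_A = 0.5790).
Fraction of consumed A going to B: r_B/(r_B+r_C) = 0.9642.
C_B = 0.9642·C_{A0}·X = 0.9642×1.50×0.614 = 0.888 mol/L.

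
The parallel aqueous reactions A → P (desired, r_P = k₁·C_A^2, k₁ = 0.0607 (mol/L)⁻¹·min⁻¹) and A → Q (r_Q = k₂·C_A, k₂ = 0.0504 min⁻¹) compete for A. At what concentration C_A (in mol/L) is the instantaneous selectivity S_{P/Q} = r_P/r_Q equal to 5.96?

4.95 mol/L

S_{P/Q} = (k₁/k₂)·C_A ⇒ C_A = S·k₂/k₁.
= 5.96×0.0504/0.0607 = 4.95 mol/L.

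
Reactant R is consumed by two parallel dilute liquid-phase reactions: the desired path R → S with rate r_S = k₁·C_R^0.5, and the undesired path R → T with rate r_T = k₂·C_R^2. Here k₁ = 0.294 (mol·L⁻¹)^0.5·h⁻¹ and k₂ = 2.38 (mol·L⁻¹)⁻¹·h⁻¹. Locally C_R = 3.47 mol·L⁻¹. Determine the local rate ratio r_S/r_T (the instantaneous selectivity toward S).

0.0191

S_{S/T} = r_S/r_T = (k₁·C_R^0.5)/(k₂·C_R^2) = (k₁/k₂)·C_R^-1.5.
= (0.294×3.470^0.5) / (2.38×3.470^2) = 0.5477/28.66 = 0.0191.
The undesired path is higher order in R, so low C_R (CSTR or dilute feed) favours S.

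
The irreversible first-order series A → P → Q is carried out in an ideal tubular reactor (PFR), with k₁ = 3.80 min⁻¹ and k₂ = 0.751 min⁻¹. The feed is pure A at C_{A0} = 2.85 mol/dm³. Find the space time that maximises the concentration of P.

0.532 min

For first-order series the maximum of C_P occurs at τ_opt = ln(k₂/k₁)/(k₂−k₁).
= ln(0.751/3.80)/(0.751−3.80) = ln(0.1976)/-3.049 = -1.621/-3.049 = 0.532 min.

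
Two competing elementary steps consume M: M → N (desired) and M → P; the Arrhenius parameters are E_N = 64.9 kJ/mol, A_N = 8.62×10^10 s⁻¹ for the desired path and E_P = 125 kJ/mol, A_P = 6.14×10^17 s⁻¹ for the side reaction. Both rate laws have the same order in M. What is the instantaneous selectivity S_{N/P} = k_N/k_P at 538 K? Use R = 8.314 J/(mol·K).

0.0961

k_N/k_P = (A_N/A_P)·exp[−(E_N−E_P)/(RT)] = (A_N/A_P)·exp[(E_P−E_N)/(RT)].
(E_P−E_N)/(RT) = (125−64.9)×10³/(8.314×538) = 60100/4473 = 13.44.
k_N/k_P = (8.62×10^10/6.14×10^17)·exp(13.44) = 1.404×10^-7 × 6.845×10^5 = 0.0961.
Since E_N < E_P, lowering the temperature improves selectivity toward N.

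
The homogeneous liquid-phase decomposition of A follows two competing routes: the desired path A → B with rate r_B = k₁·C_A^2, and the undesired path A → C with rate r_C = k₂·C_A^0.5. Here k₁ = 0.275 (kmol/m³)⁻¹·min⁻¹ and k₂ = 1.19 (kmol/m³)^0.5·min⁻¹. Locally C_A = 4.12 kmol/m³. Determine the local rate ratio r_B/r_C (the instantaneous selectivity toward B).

1.93

S_{B/C} = r_B/r_C = (k₁·C_A^2)/(k₂·C_A^0.5) = (k₁/k₂)·C_A^1.5.
= (0.275×4.120^2) / (1.19×4.120^0.5) = 4.668/2.415 = 1.93.
Since the desired path is higher order in A, keeping C_A high (PFR or concentrated feed) favours B.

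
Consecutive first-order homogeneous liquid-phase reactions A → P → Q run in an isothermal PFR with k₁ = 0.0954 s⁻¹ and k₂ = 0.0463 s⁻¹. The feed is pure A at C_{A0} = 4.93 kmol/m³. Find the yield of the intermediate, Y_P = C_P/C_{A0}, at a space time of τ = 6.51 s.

The intermediate concentration in a first-order A→B→C sequence is C_P = k₁C_{A0}(e^(−k₁τ) − e^(−k₂τ))/(k₂−k₁).
e^(−k₁τ) = e^(−0.0954×6.51) = e^(−0.6211) = 0.5374; e^(−k₂τ) = e^(−0.3014) = 0.7398.
C_P = 0.0954×4.93/(0.0463−0.0954) × (0.5374−0.7398) = (-9.579)×(-0.2024) = 1.939 kmol/m³.
Y_P = C_P/C_{A0} = 1.939/4.93 = 0.393.

0.393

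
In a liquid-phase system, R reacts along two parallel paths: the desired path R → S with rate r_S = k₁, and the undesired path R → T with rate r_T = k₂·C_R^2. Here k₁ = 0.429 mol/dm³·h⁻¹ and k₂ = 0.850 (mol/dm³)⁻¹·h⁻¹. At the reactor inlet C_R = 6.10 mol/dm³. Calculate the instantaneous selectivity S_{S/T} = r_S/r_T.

S_{S/T} = r_S/r_T = (k₁)/(k₂·C_R^2) = (k₁/k₂)·C_R^-2.
= (0.429) / (0.850×6.100^2) = 0.4290/31.63 = 0.0136.
The undesired path is higher order in R, so low C_R (CSTR or dilute feed) favours S.

0.0136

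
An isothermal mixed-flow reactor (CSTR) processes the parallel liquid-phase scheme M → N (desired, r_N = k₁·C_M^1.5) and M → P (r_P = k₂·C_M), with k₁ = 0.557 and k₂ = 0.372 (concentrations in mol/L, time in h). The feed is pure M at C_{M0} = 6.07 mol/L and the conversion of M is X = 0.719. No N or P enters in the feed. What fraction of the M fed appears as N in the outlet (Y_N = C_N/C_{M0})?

Exit C_M = C_{M0}(1−X) = 6.07×0.281 = 1.706 mol/L.
A CSTR operates uniformly at the exit composition, giving r_N = 1.241 and r_P = 0.6345 (each k·C_M^n at C_M = 1.706).
Fraction of consumed M going to N: r_N/(r_N+r_P) = 0.6616.
C_N = 0.6616·C_{M0}·X = 0.6616×6.07×0.719 = 2.89 mol/L; Y_N = C_N/C_{M0} = 0.476.

0.476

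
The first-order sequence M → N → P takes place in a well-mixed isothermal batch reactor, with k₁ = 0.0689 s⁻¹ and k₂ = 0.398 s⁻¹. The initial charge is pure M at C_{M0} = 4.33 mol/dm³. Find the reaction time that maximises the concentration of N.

The intermediate peaks when r₁ = r₂, i.e. k₁e^(−k₁t) = k₂e^(−k₂t), giving t_opt = ln(k₂/k₁)/(k₂−k₁).
= ln(0.398/0.0689)/(0.398−0.0689) = ln(5.776)/0.3291 = 1.754/0.3291 = 5.33 s.

5.33 s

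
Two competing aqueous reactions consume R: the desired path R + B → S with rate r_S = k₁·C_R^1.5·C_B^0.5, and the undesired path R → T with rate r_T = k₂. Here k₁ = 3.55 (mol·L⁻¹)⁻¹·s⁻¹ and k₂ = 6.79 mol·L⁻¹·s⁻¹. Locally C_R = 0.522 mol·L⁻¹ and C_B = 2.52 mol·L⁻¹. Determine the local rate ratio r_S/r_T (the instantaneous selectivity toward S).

0.313

S_{S/T} = r_S/r_T = (k₁·C_R^1.5·C_B^0.5)/(k₂) = (k₁/k₂)·C_R^1.5·C_B^0.5.
= (3.55×0.5220^1.5×2.520^0.5) / (6.79) = 2.125/6.790 = 0.313.
Since the desired path is higher order in R, keeping C_R high (PFR or concentrated feed) favours S.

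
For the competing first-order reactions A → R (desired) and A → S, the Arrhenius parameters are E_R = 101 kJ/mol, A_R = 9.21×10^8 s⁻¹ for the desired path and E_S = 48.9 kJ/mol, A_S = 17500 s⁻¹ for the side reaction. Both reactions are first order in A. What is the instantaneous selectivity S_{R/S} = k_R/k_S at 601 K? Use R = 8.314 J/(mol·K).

With equal orders, S_{R/S} = k_R/k_S = (A_R/A_S)·exp[(E_S−E_R)/(RT)].
(E_S−E_R)/(RT) = (48.9−101)×10³/(8.314×601) = -52100/4997 = -10.43.
k_R/k_S = (9.21×10^8/17500)·exp(-10.43) = 52629 × 2.963×10^-5 = 1.56.

1.56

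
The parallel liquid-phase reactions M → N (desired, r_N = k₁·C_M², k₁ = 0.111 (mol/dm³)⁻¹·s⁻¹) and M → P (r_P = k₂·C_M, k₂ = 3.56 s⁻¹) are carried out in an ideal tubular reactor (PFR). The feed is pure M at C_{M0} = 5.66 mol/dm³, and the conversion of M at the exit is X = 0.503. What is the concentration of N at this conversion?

C_M = C_{M0}(1−X) = 2.813 mol/dm³.
Along a PFR/batch, dC_P/dC_M = −r_P/(r_N+r_P) = −k₂/(k₂+k₁·C_M).
Integrating from C_{M0} to C_M: C_P = (3.56/0.111)·ln[(3.56+0.111·5.66)/(3.56+0.111·2.81)] = 32.07·ln(4.188/3.872) = 2.516 mol/dm³.
Then C_N = (C_{M0}−C_M) − C_P = 2.847 − 2.516 = 0.3309 mol/dm³.

0.331 mol/dm³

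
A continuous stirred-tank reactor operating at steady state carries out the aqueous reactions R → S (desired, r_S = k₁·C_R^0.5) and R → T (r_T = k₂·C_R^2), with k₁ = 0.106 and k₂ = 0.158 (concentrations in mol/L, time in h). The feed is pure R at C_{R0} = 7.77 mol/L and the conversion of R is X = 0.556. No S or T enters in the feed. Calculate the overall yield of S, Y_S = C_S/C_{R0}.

Exit C_R = C_{R0}(1−X) = 7.77×0.444 = 3.450 mol/L.
Rates in a CSTR are evaluated at the outlet concentration: r_S = 0.106×3.450^0.5 = 0.1969, r_T = 0.158×3.450^2 = 1.880.
Fraction of consumed R going to S: r_S/(r_S+r_T) = 0.09478.
C_S = 0.09478·C_{R0}·X = 0.09478×7.77×0.556 = 0.409 mol/L; Y_S = C_S/C_{R0} = 0.0527.

0.0527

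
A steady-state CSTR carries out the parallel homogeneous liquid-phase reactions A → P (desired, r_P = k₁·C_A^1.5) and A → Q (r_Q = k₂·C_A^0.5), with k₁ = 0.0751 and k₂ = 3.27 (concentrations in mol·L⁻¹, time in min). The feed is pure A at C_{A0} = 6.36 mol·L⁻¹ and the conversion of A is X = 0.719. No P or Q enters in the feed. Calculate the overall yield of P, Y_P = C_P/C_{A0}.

Exit C_A = C_{A0}(1−X) = 6.36×0.281 = 1.787 mol·L⁻¹.
A CSTR operates uniformly at the exit composition, giving r_P = 0.1794 and r_Q = 4.371 (each k·C_A^n at C_A = 1.787).
Fraction of consumed A going to P: r_P/(r_P+r_Q) = 0.03943.
C_P = 0.03943·C_{A0}·X = 0.03943×6.36×0.719 = 0.180 mol·L⁻¹; Y_P = C_P/C_{A0} = 0.0283.

0.0283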